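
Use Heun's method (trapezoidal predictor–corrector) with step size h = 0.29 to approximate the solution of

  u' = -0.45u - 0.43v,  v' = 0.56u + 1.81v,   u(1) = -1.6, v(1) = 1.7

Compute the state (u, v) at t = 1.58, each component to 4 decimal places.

Heun on (u,v): k1 = f(t_n, state_n); k2 = f(t_n + h, state_n + h·k1); state_{n+1} = state_n + (h/2)·(k1 + k2).
1.000000: (-1.600000, 1.700000)
  k1 = (-0.011000, 2.181000)
  predictor → (-1.603190, 2.332490)
  k2 = (-0.281535, 3.324020)
  → (-1.642418, 2.498228)
1.290000: (-1.642418, 2.498228)
  k1 = (-0.335150, 3.602039)
  predictor → (-1.739611, 3.542819)
  k2 = (-0.740587, 5.438321)
  → (-1.798400, 3.809080)
(u(1.58), v(1.58)) ≈ (-1.7984, 3.8091)

-1.7984, 3.8091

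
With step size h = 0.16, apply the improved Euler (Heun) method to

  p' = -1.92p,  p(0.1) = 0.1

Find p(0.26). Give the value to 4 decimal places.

0.0740

Heun: k1 = f(x_n, p_n); k2 = f(x_n + h, p_n + h·k1); p_{n+1} = p_n + (h/2)·(k1 + k2).
x=0.100000, p=0.100000:
  k1 = f(0.100000, 0.100000) = -0.192000
  k2 = f(0.260000, 0.069280) = -0.133018
  p ← 0.100000 + (0.16/2)·(-0.192000 + (-0.133018)) = 0.073999
p(0.26) ≈ 0.0740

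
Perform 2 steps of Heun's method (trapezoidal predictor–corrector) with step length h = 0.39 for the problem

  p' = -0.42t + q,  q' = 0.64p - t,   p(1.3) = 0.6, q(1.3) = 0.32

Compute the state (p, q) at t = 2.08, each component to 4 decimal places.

-0.0555, -0.7976

Heun on (p,q): k1 = f(t_n, state_n); k2 = f(t_n + h, state_n + h·k1); state_{n+1} = state_n + (h/2)·(k1 + k2).
1.300000: (0.600000, 0.320000)
  k1 = (-0.226000, -0.916000)
  predictor → (0.511860, -0.037240)
  k2 = (-0.747040, -1.362410)
  → (0.410257, -0.124290)
1.690000: (0.410257, -0.124290)
  k1 = (-0.834090, -1.427435)
  predictor → (0.084962, -0.680990)
  k2 = (-1.554590, -2.025624)
  → (-0.055535, -0.797636)
(p(2.08), q(2.08)) ≈ (-0.0555, -0.7976)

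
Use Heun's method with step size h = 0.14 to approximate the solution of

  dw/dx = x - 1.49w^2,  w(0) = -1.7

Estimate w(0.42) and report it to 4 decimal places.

-16.3646

Heun: k1 = f(x_n, w_n); k2 = f(x_n + h, w_n + h·k1); w_{n+1} = w_n + (h/2)·(k1 + k2).
x=0.000000, w=-1.700000:
  k1 = f(0.000000, -1.700000) = -4.306100
  k2 = f(0.140000, -2.302854) = -7.761673
  w ← -1.700000 + (0.14/2)·(-4.306100 + (-7.761673)) = -2.544744
x=0.140000, w=-2.544744:
  k1 = f(0.140000, -2.544744) = -9.508827
  k2 = f(0.280000, -3.875980) = -22.104598
  w ← -2.544744 + (0.14/2)·(-9.508827 + (-22.104598)) = -4.757684
x=0.280000, w=-4.757684:
  k1 = f(0.280000, -4.757684) = -33.446979
  k2 = f(0.420000, -9.440261) = -132.366603
  w ← -4.757684 + (0.14/2)·(-33.446979 + (-132.366603)) = -16.364635
w(0.42) ≈ -16.3646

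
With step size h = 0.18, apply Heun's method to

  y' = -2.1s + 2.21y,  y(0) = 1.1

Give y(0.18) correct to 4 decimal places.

1.5906

Heun: k1 = f(s_n, y_n); k2 = f(s_n + h, y_n + h·k1); y_{n+1} = y_n + (h/2)·(k1 + k2).
s=0.000000, y=1.100000:
  k1 = f(0.000000, 1.100000) = 2.431000
  k2 = f(0.180000, 1.537580) = 3.020052
  y ← 1.100000 + (0.18/2)·(2.431000 + 3.020052) = 1.590595
y(0.18) ≈ 1.5906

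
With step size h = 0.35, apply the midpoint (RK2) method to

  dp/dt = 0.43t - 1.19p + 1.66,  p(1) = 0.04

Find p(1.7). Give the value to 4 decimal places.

Midpoint: k1 = f(t_n, p_n); k2 = f(t_n + h/2, p_n + (h/2)·k1); p_{n+1} = p_n + h·k2.
t=1.000000, p=0.040000:
  k1 = f(1.000000, 0.040000) = 2.042400
  k2 = f(1.175000, 0.397420) = 1.692320
  p ← 0.040000 + 0.35·1.692320 = 0.632312
t=1.350000, p=0.632312:
  k1 = f(1.350000, 0.632312) = 1.488049
  k2 = f(1.525000, 0.892721) = 1.253413
  p ← 0.632312 + 0.35·1.253413 = 1.071006
p(1.7) ≈ 1.0710

1.0710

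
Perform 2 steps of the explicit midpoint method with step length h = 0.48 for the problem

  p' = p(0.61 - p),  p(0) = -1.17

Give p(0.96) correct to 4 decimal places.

Midpoint: k1 = f(t_n, p_n); k2 = f(t_n + h/2, p_n + (h/2)·k1); p_{n+1} = p_n + h·k2.
t=0.000000, p=-1.170000:
  k1 = f(0.000000, -1.170000) = -2.082600
  k2 = f(0.240000, -1.669824) = -3.806905
  p ← -1.170000 + 0.48·(-3.806905) = -2.997314
t=0.480000, p=-2.997314:
  k1 = f(0.480000, -2.997314) = -10.812255
  k2 = f(0.720000, -5.592255) = -34.684597
  p ← -2.997314 + 0.48·(-34.684597) = -19.645921
p(0.96) ≈ -19.6459

-19.6459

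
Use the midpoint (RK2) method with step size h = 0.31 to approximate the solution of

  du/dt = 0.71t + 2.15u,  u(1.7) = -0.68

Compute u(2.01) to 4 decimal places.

Midpoint: k1 = f(t_n, u_n); k2 = f(t_n + h/2, u_n + (h/2)·k1); u_{n+1} = u_n + h·k2.
t=1.700000, u=-0.680000:
  k1 = f(1.700000, -0.680000) = -0.255000
  k2 = f(1.855000, -0.719525) = -0.229929
  u ← -0.680000 + 0.31·(-0.229929) = -0.751278
u(2.01) ≈ -0.7513

-0.7513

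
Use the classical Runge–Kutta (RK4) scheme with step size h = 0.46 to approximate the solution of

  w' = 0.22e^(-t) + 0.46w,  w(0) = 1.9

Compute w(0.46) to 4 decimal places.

RK4: k1 = f(t_n, w_n); k2 = f(t_n + h/2, w_n + (h/2)·k1); k3 = f(t_n + h/2, w_n + (h/2)·k2); k4 = f(t_n + h, w_n + h·k3); w_{n+1} = w_n + (h/6)·(k1 + 2k2 + 2k3 + k4).
t=0.000000, w=1.900000:
  k1 = f(0.000000, 1.900000) = 1.094000
  k2 = f(0.230000, 2.151620) = 1.164543
  k3 = f(0.230000, 2.167845) = 1.172006
  k4 = f(0.460000, 2.439123) = 1.260879
  w ← 1.900000 + (0.46/6)·(k1 + 2k2 + 2k3 + k4) = 2.438811
w(0.46) ≈ 2.4388

2.4388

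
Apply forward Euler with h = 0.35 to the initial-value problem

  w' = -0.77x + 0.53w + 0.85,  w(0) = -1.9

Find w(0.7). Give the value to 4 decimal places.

Euler: w_{n+1} = w_n + h·f(x_n, w_n).
x=0.000000, w=-1.900000: f=-0.157000 → w ← -1.900000 + 0.35·(-0.157000) = -1.954950
x=0.350000, w=-1.954950: f=-0.455623 → w ← -1.954950 + 0.35·(-0.455623) = -2.114418
w(0.7) ≈ -2.1144

-2.1144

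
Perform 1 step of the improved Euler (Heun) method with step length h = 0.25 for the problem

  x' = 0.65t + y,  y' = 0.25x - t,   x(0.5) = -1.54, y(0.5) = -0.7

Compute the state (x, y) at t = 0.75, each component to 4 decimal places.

-1.6411, -0.9554

Heun on (x,y): k1 = f(t_n, state_n); k2 = f(t_n + h, state_n + h·k1); state_{n+1} = state_n + (h/2)·(k1 + k2).
0.500000: (-1.540000, -0.700000)
  k1 = (-0.375000, -0.885000)
  predictor → (-1.633750, -0.921250)
  k2 = (-0.433750, -1.158438)
  → (-1.641094, -0.955430)
(x(0.75), y(0.75)) ≈ (-1.6411, -0.9554)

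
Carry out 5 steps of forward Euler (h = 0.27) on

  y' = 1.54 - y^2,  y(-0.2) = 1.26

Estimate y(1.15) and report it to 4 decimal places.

Euler: y_{n+1} = y_n + h·f(s_n, y_n).
s=-0.200000, y=1.260000: f=-0.047600 → y ← 1.260000 + 0.27·(-0.047600) = 1.247148
s=0.070000, y=1.247148: f=-0.015378 → y ← 1.247148 + 0.27·(-0.015378) = 1.242996
s=0.340000, y=1.242996: f=-0.005039 → y ← 1.242996 + 0.27·(-0.005039) = 1.241635
s=0.610000, y=1.241635: f=-0.001659 → y ← 1.241635 + 0.27·(-0.001659) = 1.241188
s=0.880000, y=1.241188: f=-0.000547 → y ← 1.241188 + 0.27·(-0.000547) = 1.241040
y(1.15) ≈ 1.2410

1.2410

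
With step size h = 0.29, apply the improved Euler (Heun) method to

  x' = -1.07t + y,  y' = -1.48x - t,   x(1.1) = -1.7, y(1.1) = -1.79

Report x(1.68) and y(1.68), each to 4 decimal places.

Heun on (x,y): k1 = f(t_n, state_n); k2 = f(t_n + h, state_n + h·k1); state_{n+1} = state_n + (h/2)·(k1 + k2).
1.100000: (-1.700000, -1.790000)
  k1 = (-2.967000, 1.416000)
  predictor → (-2.560430, -1.379360)
  k2 = (-2.866660, 2.399436)
  → (-2.545881, -1.236762)
1.390000: (-2.545881, -1.236762)
  k1 = (-2.724062, 2.377903)
  predictor → (-3.335859, -0.547170)
  k2 = (-2.344770, 3.257071)
  → (-3.280861, -0.419690)
(x(1.68), y(1.68)) ≈ (-3.2809, -0.4197)

-3.2809, -0.4197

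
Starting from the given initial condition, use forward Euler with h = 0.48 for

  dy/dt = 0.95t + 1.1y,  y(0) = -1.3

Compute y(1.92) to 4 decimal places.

-5.2500

Euler: y_{n+1} = y_n + h·f(t_n, y_n).
t=0.000000, y=-1.300000: f=-1.430000 → y ← -1.300000 + 0.48·(-1.430000) = -1.986400
t=0.480000, y=-1.986400: f=-1.729040 → y ← -1.986400 + 0.48·(-1.729040) = -2.816339
t=0.960000, y=-2.816339: f=-2.185973 → y ← -2.816339 + 0.48·(-2.185973) = -3.865606
t=1.440000, y=-3.865606: f=-2.884167 → y ← -3.865606 + 0.48·(-2.884167) = -5.250006
y(1.92) ≈ -5.2500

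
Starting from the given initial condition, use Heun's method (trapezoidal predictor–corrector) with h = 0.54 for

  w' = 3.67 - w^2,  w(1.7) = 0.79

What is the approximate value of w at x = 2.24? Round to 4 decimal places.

1.0027

Heun: k1 = f(x_n, w_n); k2 = f(x_n + h, w_n + h·k1); w_{n+1} = w_n + (h/2)·(k1 + k2).
x=1.700000, w=0.790000:
  k1 = f(1.700000, 0.790000) = 3.045900
  k2 = f(2.240000, 2.434786) = -2.258183
  w ← 0.790000 + (0.54/2)·(3.045900 + (-2.258183)) = 1.002684
w(2.24) ≈ 1.0027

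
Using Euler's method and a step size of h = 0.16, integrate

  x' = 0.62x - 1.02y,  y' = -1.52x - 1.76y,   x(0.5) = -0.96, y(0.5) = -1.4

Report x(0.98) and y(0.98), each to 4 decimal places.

Euler on (x,y): x_{n+1} = x_n + h·x', y_{n+1} = y_n + h·y'.
0.500000: (-0.960000, -1.400000); f=(0.832800, 3.923200) → (-0.826752, -0.772288)
0.660000: (-0.826752, -0.772288); f=(0.275148, 2.615890) → (-0.782728, -0.353746)
0.820000: (-0.782728, -0.353746); f=(-0.124471, 1.812339) → (-0.802644, -0.063771)
(x(0.98), y(0.98)) ≈ (-0.8026, -0.0638)

-0.8026, -0.0638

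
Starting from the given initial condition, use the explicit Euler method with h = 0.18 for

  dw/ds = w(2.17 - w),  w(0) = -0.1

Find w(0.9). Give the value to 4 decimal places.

-0.6007

Euler: w_{n+1} = w_n + h·f(s_n, w_n).
s=0.000000, w=-0.100000: f=-0.227000 → w ← -0.100000 + 0.18·(-0.227000) = -0.140860
s=0.180000, w=-0.140860: f=-0.325508 → w ← -0.140860 + 0.18·(-0.325508) = -0.199451
s=0.360000, w=-0.199451: f=-0.472590 → w ← -0.199451 + 0.18·(-0.472590) = -0.284518
s=0.540000, w=-0.284518: f=-0.698354 → w ← -0.284518 + 0.18·(-0.698354) = -0.410221
s=0.720000, w=-0.410221: f=-1.058462 → w ← -0.410221 + 0.18·(-1.058462) = -0.600744
w(0.9) ≈ -0.6007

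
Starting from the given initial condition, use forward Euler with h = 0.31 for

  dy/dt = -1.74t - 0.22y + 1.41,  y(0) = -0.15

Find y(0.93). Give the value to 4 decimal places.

0.6123

Euler: y_{n+1} = y_n + h·f(t_n, y_n).
t=0.000000, y=-0.150000: f=1.443000 → y ← -0.150000 + 0.31·1.443000 = 0.297330
t=0.310000, y=0.297330: f=0.805187 → y ← 0.297330 + 0.31·0.805187 = 0.546938
t=0.620000, y=0.546938: f=0.210874 → y ← 0.546938 + 0.31·0.210874 = 0.612309
y(0.93) ≈ 0.6123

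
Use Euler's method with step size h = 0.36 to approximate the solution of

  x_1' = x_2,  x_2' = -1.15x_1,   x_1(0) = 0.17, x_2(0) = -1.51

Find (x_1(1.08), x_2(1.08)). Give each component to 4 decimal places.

Euler on (x_1,x_2): x_1_{n+1} = x_1_n + h·x_1', x_2_{n+1} = x_2_n + h·x_2'.
0.000000: (0.170000, -1.510000); f=(-1.510000, -0.195500) → (-0.373600, -1.580380)
0.360000: (-0.373600, -1.580380); f=(-1.580380, 0.429640) → (-0.942537, -1.425710)
0.720000: (-0.942537, -1.425710); f=(-1.425710, 1.083917) → (-1.455792, -1.035499)
(x_1(1.08), x_2(1.08)) ≈ (-1.4558, -1.0355)

-1.4558, -1.0355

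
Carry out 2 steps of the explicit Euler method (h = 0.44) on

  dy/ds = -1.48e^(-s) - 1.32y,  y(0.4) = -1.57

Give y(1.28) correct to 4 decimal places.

Euler: y_{n+1} = y_n + h·f(s_n, y_n).
s=0.400000, y=-1.570000: f=1.080326 → y ← -1.570000 + 0.44·1.080326 = -1.094656
s=0.840000, y=-1.094656: f=0.806015 → y ← -1.094656 + 0.44·0.806015 = -0.740010
y(1.28) ≈ -0.7400

-0.7400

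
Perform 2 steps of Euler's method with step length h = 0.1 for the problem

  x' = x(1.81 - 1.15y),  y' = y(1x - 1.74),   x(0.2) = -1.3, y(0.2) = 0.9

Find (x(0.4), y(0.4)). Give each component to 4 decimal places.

Euler on (x,y): x_{n+1} = x_n + h·x', y_{n+1} = y_n + h·y'.
0.200000: (-1.300000, 0.900000); f=(-1.007500, -2.736000) → (-1.400750, 0.626400)
0.300000: (-1.400750, 0.626400); f=(-1.526313, -1.967366) → (-1.553381, 0.429663)
(x(0.4), y(0.4)) ≈ (-1.5534, 0.4297)

-1.5534, 0.4297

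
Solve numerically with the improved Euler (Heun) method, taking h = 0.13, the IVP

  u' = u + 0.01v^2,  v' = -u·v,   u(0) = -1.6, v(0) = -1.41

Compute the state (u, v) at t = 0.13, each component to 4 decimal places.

Heun on (u,v): k1 = f(t_n, state_n); k2 = f(t_n + h, state_n + h·k1); state_{n+1} = state_n + (h/2)·(k1 + k2).
0.000000: (-1.600000, -1.410000)
  k1 = (-1.580119, -2.256000)
  predictor → (-1.805415, -1.703280)
  k2 = (-1.776404, -3.075128)
  → (-1.818174, -1.756523)
(u(0.13), v(0.13)) ≈ (-1.8182, -1.7565)

-1.8182, -1.7565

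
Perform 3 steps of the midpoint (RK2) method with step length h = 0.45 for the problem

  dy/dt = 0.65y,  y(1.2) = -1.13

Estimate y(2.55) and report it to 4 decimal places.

Midpoint: k1 = f(t_n, y_n); k2 = f(t_n + h/2, y_n + (h/2)·k1); y_{n+1} = y_n + h·k2.
t=1.200000, y=-1.130000:
  k1 = f(1.200000, -1.130000) = -0.734500
  k2 = f(1.425000, -1.295262) = -0.841921
  y ← -1.130000 + 0.45·(-0.841921) = -1.508864
t=1.650000, y=-1.508864:
  k1 = f(1.650000, -1.508864) = -0.980762
  k2 = f(1.875000, -1.729536) = -1.124198
  y ← -1.508864 + 0.45·(-1.124198) = -2.014753
t=2.100000, y=-2.014753:
  k1 = f(2.100000, -2.014753) = -1.309590
  k2 = f(2.325000, -2.309411) = -1.501117
  y ← -2.014753 + 0.45·(-1.501117) = -2.690256
y(2.55) ≈ -2.6903

-2.6903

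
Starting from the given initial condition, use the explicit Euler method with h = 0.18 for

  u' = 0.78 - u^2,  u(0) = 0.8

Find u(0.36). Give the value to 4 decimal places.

0.8430

Euler: u_{n+1} = u_n + h·f(x_n, u_n).
x=0.000000, u=0.800000: f=0.140000 → u ← 0.800000 + 0.18·0.140000 = 0.825200
x=0.180000, u=0.825200: f=0.099045 → u ← 0.825200 + 0.18·0.099045 = 0.843028
u(0.36) ≈ 0.8430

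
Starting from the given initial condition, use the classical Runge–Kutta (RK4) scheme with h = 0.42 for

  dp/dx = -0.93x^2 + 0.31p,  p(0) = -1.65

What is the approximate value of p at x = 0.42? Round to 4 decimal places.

-1.9032

RK4: k1 = f(x_n, p_n); k2 = f(x_n + h/2, p_n + (h/2)·k1); k3 = f(x_n + h/2, p_n + (h/2)·k2); k4 = f(x_n + h, p_n + h·k3); p_{n+1} = p_n + (h/6)·(k1 + 2k2 + 2k3 + k4).
x=0.000000, p=-1.650000:
  k1 = f(0.000000, -1.650000) = -0.511500
  k2 = f(0.210000, -1.757415) = -0.585812
  k3 = f(0.210000, -1.773020) = -0.590649
  k4 = f(0.420000, -1.898073) = -0.752455
  p ← -1.650000 + (0.42/6)·(k1 + 2k2 + 2k3 + k4) = -1.903181
p(0.42) ≈ -1.9032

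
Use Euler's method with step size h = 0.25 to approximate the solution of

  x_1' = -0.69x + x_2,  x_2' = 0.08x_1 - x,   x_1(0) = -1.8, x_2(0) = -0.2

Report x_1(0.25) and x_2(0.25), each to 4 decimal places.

Euler on (x_1,x_2): x_1_{n+1} = x_1_n + h·x_1', x_2_{n+1} = x_2_n + h·x_2'.
0.000000: (-1.800000, -0.200000); f=(-0.200000, -0.144000) → (-1.850000, -0.236000)
(x_1(0.25), x_2(0.25)) ≈ (-1.8500, -0.2360)

-1.8500, -0.2360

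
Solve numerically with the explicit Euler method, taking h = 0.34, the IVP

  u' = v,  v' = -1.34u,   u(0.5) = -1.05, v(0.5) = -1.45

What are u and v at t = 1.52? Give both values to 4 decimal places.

Euler on (u,v): u_{n+1} = u_n + h·u', v_{n+1} = v_n + h·v'.
0.500000: (-1.050000, -1.450000); f=(-1.450000, 1.407000) → (-1.543000, -0.971620)
0.840000: (-1.543000, -0.971620); f=(-0.971620, 2.067620) → (-1.873351, -0.268629)
1.180000: (-1.873351, -0.268629); f=(-0.268629, 2.510290) → (-1.964685, 0.584869)
(u(1.52), v(1.52)) ≈ (-1.9647, 0.5849)

-1.9647, 0.5849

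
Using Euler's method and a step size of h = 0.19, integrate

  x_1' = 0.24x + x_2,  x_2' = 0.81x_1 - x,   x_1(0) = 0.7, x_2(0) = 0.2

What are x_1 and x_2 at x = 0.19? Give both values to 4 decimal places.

Euler on (x_1,x_2): x_1_{n+1} = x_1_n + h·x_1', x_2_{n+1} = x_2_n + h·x_2'.
0.000000: (0.700000, 0.200000); f=(0.200000, 0.567000) → (0.738000, 0.307730)
(x_1(0.19), x_2(0.19)) ≈ (0.7380, 0.3077)

0.7380, 0.3077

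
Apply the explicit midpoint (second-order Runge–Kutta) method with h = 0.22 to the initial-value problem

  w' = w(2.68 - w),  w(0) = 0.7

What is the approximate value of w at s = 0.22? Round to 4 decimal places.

Midpoint: k1 = f(s_n, w_n); k2 = f(s_n + h/2, w_n + (h/2)·k1); w_{n+1} = w_n + h·k2.
s=0.000000, w=0.700000:
  k1 = f(0.000000, 0.700000) = 1.386000
  k2 = f(0.110000, 0.852460) = 1.557905
  w ← 0.700000 + 0.22·1.557905 = 1.042739
w(0.22) ≈ 1.0427

1.0427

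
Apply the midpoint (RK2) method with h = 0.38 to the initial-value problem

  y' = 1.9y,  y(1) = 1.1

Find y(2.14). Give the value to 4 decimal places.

8.5729

Midpoint: k1 = f(s_n, y_n); k2 = f(s_n + h/2, y_n + (h/2)·k1); y_{n+1} = y_n + h·k2.
s=1.000000, y=1.100000:
  k1 = f(1.000000, 1.100000) = 2.090000
  k2 = f(1.190000, 1.497100) = 2.844490
  y ← 1.100000 + 0.38·2.844490 = 2.180906
s=1.380000, y=2.180906:
  k1 = f(1.380000, 2.180906) = 4.143722
  k2 = f(1.570000, 2.968213) = 5.639605
  y ← 2.180906 + 0.38·5.639605 = 4.323956
s=1.760000, y=4.323956:
  k1 = f(1.760000, 4.323956) = 8.215517
  k2 = f(1.950000, 5.884904) = 11.181318
  y ← 4.323956 + 0.38·11.181318 = 8.572857
y(2.14) ≈ 8.5729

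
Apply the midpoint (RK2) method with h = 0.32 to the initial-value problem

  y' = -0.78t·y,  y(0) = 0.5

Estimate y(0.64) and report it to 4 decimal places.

Midpoint: k1 = f(t_n, y_n); k2 = f(t_n + h/2, y_n + (h/2)·k1); y_{n+1} = y_n + h·k2.
t=0.000000, y=0.500000:
  k1 = f(0.000000, 0.500000) = 0.000000
  k2 = f(0.160000, 0.500000) = -0.062400
  y ← 0.500000 + 0.32·(-0.062400) = 0.480032
t=0.320000, y=0.480032:
  k1 = f(0.320000, 0.480032) = -0.119816
  k2 = f(0.480000, 0.460861) = -0.172547
  y ← 0.480032 + 0.32·(-0.172547) = 0.424817
y(0.64) ≈ 0.4248

0.4248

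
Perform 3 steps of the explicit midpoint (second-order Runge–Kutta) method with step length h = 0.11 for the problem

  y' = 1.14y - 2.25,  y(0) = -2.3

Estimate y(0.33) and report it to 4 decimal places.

Midpoint: k1 = f(t_n, y_n); k2 = f(t_n + h/2, y_n + (h/2)·k1); y_{n+1} = y_n + h·k2.
t=0.000000, y=-2.300000:
  k1 = f(0.000000, -2.300000) = -4.872000
  k2 = f(0.055000, -2.567960) = -5.177474
  y ← -2.300000 + 0.11·(-5.177474) = -2.869522
t=0.110000, y=-2.869522:
  k1 = f(0.110000, -2.869522) = -5.521255
  k2 = f(0.165000, -3.173191) = -5.867438
  y ← -2.869522 + 0.11·(-5.867438) = -3.514940
t=0.220000, y=-3.514940:
  k1 = f(0.220000, -3.514940) = -6.257032
  k2 = f(0.275000, -3.859077) = -6.649348
  y ← -3.514940 + 0.11·(-6.649348) = -4.246369
y(0.33) ≈ -4.2464

-4.2464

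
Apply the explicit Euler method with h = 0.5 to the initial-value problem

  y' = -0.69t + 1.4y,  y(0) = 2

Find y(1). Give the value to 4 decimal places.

Euler: y_{n+1} = y_n + h·f(t_n, y_n).
t=0.000000, y=2.000000: f=2.800000 → y ← 2.000000 + 0.5·2.800000 = 3.400000
t=0.500000, y=3.400000: f=4.415000 → y ← 3.400000 + 0.5·4.415000 = 5.607500
y(1) ≈ 5.6075

5.6075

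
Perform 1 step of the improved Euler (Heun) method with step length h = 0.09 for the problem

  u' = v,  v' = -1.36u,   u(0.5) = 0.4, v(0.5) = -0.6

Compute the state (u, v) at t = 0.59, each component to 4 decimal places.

0.3438, -0.6457

Heun on (u,v): k1 = f(t_n, state_n); k2 = f(t_n + h, state_n + h·k1); state_{n+1} = state_n + (h/2)·(k1 + k2).
0.500000: (0.400000, -0.600000)
  k1 = (-0.600000, -0.544000)
  predictor → (0.346000, -0.648960)
  k2 = (-0.648960, -0.470560)
  → (0.343797, -0.645655)
(u(0.59), v(0.59)) ≈ (0.3438, -0.6457)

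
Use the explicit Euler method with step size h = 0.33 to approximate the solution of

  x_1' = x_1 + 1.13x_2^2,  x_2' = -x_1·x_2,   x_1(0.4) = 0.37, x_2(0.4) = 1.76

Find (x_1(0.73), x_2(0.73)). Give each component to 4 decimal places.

1.6472, 1.5451

Euler on (x_1,x_2): x_1_{n+1} = x_1_n + h·x_1', x_2_{n+1} = x_2_n + h·x_2'.
0.400000: (0.370000, 1.760000); f=(3.870288, -0.651200) → (1.647195, 1.545104)
(x_1(0.73), x_2(0.73)) ≈ (1.6472, 1.5451)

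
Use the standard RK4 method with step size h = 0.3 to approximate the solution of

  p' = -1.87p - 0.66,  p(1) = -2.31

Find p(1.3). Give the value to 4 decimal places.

RK4: k1 = f(x_n, p_n); k2 = f(x_n + h/2, p_n + (h/2)·k1); k3 = f(x_n + h/2, p_n + (h/2)·k2); k4 = f(x_n + h, p_n + h·k3); p_{n+1} = p_n + (h/6)·(k1 + 2k2 + 2k3 + k4).
x=1.000000, p=-2.310000:
  k1 = f(1.000000, -2.310000) = 3.659700
  k2 = f(1.150000, -1.761045) = 2.633154
  k3 = f(1.150000, -1.915027) = 2.921100
  k4 = f(1.300000, -1.433670) = 2.020963
  p ← -2.310000 + (0.3/6)·(k1 + 2k2 + 2k3 + k4) = -1.470541
p(1.3) ≈ -1.4705

-1.4705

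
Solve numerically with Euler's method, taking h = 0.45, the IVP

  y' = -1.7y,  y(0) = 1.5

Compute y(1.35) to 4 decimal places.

Euler: y_{n+1} = y_n + h·f(t_n, y_n).
t=0.000000, y=1.500000: f=-2.550000 → y ← 1.500000 + 0.45·(-2.550000) = 0.352500
t=0.450000, y=0.352500: f=-0.599250 → y ← 0.352500 + 0.45·(-0.599250) = 0.082838
t=0.900000, y=0.082838: f=-0.140824 → y ← 0.082838 + 0.45·(-0.140824) = 0.019467
y(1.35) ≈ 0.0195

0.0195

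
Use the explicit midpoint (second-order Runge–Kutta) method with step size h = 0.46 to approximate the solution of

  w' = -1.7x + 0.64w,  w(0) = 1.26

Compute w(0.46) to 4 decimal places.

1.5057

Midpoint: k1 = f(x_n, w_n); k2 = f(x_n + h/2, w_n + (h/2)·k1); w_{n+1} = w_n + h·k2.
x=0.000000, w=1.260000:
  k1 = f(0.000000, 1.260000) = 0.806400
  k2 = f(0.230000, 1.445472) = 0.534102
  w ← 1.260000 + 0.46·0.534102 = 1.505687
w(0.46) ≈ 1.5057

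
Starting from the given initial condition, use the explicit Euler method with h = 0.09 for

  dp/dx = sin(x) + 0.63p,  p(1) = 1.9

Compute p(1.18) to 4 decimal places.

2.2814

Euler: p_{n+1} = p_n + h·f(x_n, p_n).
x=1.000000, p=1.900000: f=2.038471 → p ← 1.900000 + 0.09·2.038471 = 2.083462
x=1.090000, p=2.083462: f=2.199208 → p ← 2.083462 + 0.09·2.199208 = 2.281391
p(1.18) ≈ 2.2814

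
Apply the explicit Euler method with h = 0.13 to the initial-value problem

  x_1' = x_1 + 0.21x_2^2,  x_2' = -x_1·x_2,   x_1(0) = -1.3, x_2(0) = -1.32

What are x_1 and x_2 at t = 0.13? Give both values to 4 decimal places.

Euler on (x_1,x_2): x_1_{n+1} = x_1_n + h·x_1', x_2_{n+1} = x_2_n + h·x_2'.
0.000000: (-1.300000, -1.320000); f=(-0.934096, -1.716000) → (-1.421432, -1.543080)
(x_1(0.13), x_2(0.13)) ≈ (-1.4214, -1.5431)

-1.4214, -1.5431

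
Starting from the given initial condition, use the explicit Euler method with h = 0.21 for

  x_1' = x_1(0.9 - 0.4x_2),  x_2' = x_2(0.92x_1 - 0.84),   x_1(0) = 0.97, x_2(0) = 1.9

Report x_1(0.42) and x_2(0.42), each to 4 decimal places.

Euler on (x_1,x_2): x_1_{n+1} = x_1_n + h·x_1', x_2_{n+1} = x_2_n + h·x_2'.
0.000000: (0.970000, 1.900000); f=(0.135800, 0.099560) → (0.998518, 1.920908)
0.210000: (0.998518, 1.920908); f=(0.131442, 0.151054) → (1.026121, 1.952629)
(x_1(0.42), x_2(0.42)) ≈ (1.0261, 1.9526)

1.0261, 1.9526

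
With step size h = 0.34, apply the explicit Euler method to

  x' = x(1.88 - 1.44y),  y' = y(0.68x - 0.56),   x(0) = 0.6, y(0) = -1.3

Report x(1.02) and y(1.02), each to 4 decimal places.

7.0997, -2.1053

Euler on (x,y): x_{n+1} = x_n + h·x', y_{n+1} = y_n + h·y'.
0.000000: (0.600000, -1.300000); f=(2.251200, 0.197600) → (1.365408, -1.232816)
0.340000: (1.365408, -1.232816); f=(4.990914, -0.454265) → (3.062319, -1.387266)
0.680000: (3.062319, -1.387266); f=(11.874641, -2.111942) → (7.099697, -2.105326)
(x(1.02), y(1.02)) ≈ (7.0997, -2.1053)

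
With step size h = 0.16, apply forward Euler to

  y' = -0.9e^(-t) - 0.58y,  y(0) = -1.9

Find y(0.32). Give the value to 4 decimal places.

Euler: y_{n+1} = y_n + h·f(t_n, y_n).
t=0.000000, y=-1.900000: f=0.202000 → y ← -1.900000 + 0.16·0.202000 = -1.867680
t=0.160000, y=-1.867680: f=0.316325 → y ← -1.867680 + 0.16·0.316325 = -1.817068
y(0.32) ≈ -1.8171

-1.8171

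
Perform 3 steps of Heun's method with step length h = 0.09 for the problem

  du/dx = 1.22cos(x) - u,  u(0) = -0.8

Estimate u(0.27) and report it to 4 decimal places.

-0.3266

Heun: k1 = f(x_n, u_n); k2 = f(x_n + h, u_n + h·k1); u_{n+1} = u_n + (h/2)·(k1 + k2).
x=0.000000, u=-0.800000:
  k1 = f(0.000000, -0.800000) = 2.020000
  k2 = f(0.090000, -0.618200) = 1.833262
  u ← -0.800000 + (0.09/2)·(2.020000 + 1.833262) = -0.626603
x=0.090000, u=-0.626603:
  k1 = f(0.090000, -0.626603) = 1.841666
  k2 = f(0.180000, -0.460853) = 1.661143
  u ← -0.626603 + (0.09/2)·(1.841666 + 1.661143) = -0.468977
x=0.180000, u=-0.468977:
  k1 = f(0.180000, -0.468977) = 1.669266
  k2 = f(0.270000, -0.318743) = 1.494543
  u ← -0.468977 + (0.09/2)·(1.669266 + 1.494543) = -0.326605
u(0.27) ≈ -0.3266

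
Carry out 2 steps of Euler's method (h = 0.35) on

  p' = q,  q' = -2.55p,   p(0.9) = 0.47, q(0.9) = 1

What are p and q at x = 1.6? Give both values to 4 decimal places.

Euler on (p,q): p_{n+1} = p_n + h·p', q_{n+1} = q_n + h·q'.
0.900000: (0.470000, 1.000000); f=(1.000000, -1.198500) → (0.820000, 0.580525)
1.250000: (0.820000, 0.580525); f=(0.580525, -2.091000) → (1.023184, -0.151325)
(p(1.6), q(1.6)) ≈ (1.0232, -0.1513)

1.0232, -0.1513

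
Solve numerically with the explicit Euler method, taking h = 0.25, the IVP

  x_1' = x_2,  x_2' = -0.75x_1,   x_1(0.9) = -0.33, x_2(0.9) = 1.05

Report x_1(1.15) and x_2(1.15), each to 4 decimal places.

Euler on (x_1,x_2): x_1_{n+1} = x_1_n + h·x_1', x_2_{n+1} = x_2_n + h·x_2'.
0.900000: (-0.330000, 1.050000); f=(1.050000, 0.247500) → (-0.067500, 1.111875)
(x_1(1.15), x_2(1.15)) ≈ (-0.0675, 1.1119)

-0.0675, 1.1119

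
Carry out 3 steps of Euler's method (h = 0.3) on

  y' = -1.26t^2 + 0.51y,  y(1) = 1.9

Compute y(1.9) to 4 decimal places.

0.7056

Euler: y_{n+1} = y_n + h·f(t_n, y_n).
t=1.000000, y=1.900000: f=-0.291000 → y ← 1.900000 + 0.3·(-0.291000) = 1.812700
t=1.300000, y=1.812700: f=-1.204923 → y ← 1.812700 + 0.3·(-1.204923) = 1.451223
t=1.600000, y=1.451223: f=-2.485476 → y ← 1.451223 + 0.3·(-2.485476) = 0.705580
y(1.9) ≈ 0.7056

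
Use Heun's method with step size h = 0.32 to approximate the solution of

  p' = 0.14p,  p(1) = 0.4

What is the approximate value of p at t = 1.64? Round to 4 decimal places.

0.4375

Heun: k1 = f(t_n, p_n); k2 = f(t_n + h, p_n + h·k1); p_{n+1} = p_n + (h/2)·(k1 + k2).
t=1.000000, p=0.400000:
  k1 = f(1.000000, 0.400000) = 0.056000
  k2 = f(1.320000, 0.417920) = 0.058509
  p ← 0.400000 + (0.32/2)·(0.056000 + 0.058509) = 0.418321
t=1.320000, p=0.418321:
  k1 = f(1.320000, 0.418321) = 0.058565
  k2 = f(1.640000, 0.437062) = 0.061189
  p ← 0.418321 + (0.32/2)·(0.058565 + 0.061189) = 0.437482
p(1.64) ≈ 0.4375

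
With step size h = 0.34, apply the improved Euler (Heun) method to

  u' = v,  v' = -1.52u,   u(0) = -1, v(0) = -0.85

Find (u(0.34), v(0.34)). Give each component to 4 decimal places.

-1.2011, -0.2585

Heun on (u,v): k1 = f(t_n, state_n); k2 = f(t_n + h, state_n + h·k1); state_{n+1} = state_n + (h/2)·(k1 + k2).
0.000000: (-1.000000, -0.850000)
  k1 = (-0.850000, 1.520000)
  predictor → (-1.289000, -0.333200)
  k2 = (-0.333200, 1.959280)
  → (-1.201144, -0.258522)
(u(0.34), v(0.34)) ≈ (-1.2011, -0.2585)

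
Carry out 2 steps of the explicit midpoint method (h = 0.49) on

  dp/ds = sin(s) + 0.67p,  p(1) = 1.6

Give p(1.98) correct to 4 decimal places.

Midpoint: k1 = f(s_n, p_n); k2 = f(s_n + h/2, p_n + (h/2)·k1); p_{n+1} = p_n + h·k2.
s=1.000000, p=1.600000:
  k1 = f(1.000000, 1.600000) = 1.913471
  k2 = f(1.245000, 2.068800) = 2.333492
  p ← 1.600000 + 0.49·2.333492 = 2.743411
s=1.490000, p=2.743411:
  k1 = f(1.490000, 2.743411) = 2.834823
  k2 = f(1.735000, 3.437943) = 3.289971
  p ← 2.743411 + 0.49·3.289971 = 4.355497
p(1.98) ≈ 4.3555

4.3555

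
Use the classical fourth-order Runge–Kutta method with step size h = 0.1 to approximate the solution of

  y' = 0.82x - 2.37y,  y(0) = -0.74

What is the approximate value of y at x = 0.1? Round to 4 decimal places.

RK4: k1 = f(x_n, y_n); k2 = f(x_n + h/2, y_n + (h/2)·k1); k3 = f(x_n + h/2, y_n + (h/2)·k2); k4 = f(x_n + h, y_n + h·k3); y_{n+1} = y_n + (h/6)·(k1 + 2k2 + 2k3 + k4).
x=0.000000, y=-0.740000:
  k1 = f(0.000000, -0.740000) = 1.753800
  k2 = f(0.050000, -0.652310) = 1.586975
  k3 = f(0.050000, -0.660651) = 1.606743
  k4 = f(0.100000, -0.579326) = 1.455002
  y ← -0.740000 + (0.1/6)·(k1 + 2k2 + 2k3 + k4) = -0.580063
y(0.1) ≈ -0.5801

-0.5801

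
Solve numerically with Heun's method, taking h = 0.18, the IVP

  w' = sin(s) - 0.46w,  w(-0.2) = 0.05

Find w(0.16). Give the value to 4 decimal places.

Heun: k1 = f(s_n, w_n); k2 = f(s_n + h, w_n + h·k1); w_{n+1} = w_n + (h/2)·(k1 + k2).
s=-0.200000, w=0.050000:
  k1 = f(-0.200000, 0.050000) = -0.221669
  k2 = f(-0.020000, 0.010100) = -0.024644
  w ← 0.050000 + (0.18/2)·(-0.221669 + (-0.024644)) = 0.027832
s=-0.020000, w=0.027832:
  k1 = f(-0.020000, 0.027832) = -0.032801
  k2 = f(0.160000, 0.021928) = 0.149232
  w ← 0.027832 + (0.18/2)·(-0.032801 + 0.149232) = 0.038310
w(0.16) ≈ 0.0383

0.0383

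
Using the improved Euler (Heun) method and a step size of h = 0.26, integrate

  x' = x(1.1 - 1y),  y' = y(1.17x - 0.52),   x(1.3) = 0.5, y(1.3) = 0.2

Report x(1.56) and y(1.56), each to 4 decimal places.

Heun on (x,y): k1 = f(s_n, state_n); k2 = f(s_n + h, state_n + h·k1); state_{n+1} = state_n + (h/2)·(k1 + k2).
1.300000: (0.500000, 0.200000)
  k1 = (0.450000, 0.013000)
  predictor → (0.617000, 0.203380)
  k2 = (0.553215, 0.041060)
  → (0.630418, 0.207028)
(x(1.56), y(1.56)) ≈ (0.6304, 0.2070)

0.6304, 0.2070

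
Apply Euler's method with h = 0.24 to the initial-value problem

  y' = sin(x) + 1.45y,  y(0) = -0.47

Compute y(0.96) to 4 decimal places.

-1.1406

Euler: y_{n+1} = y_n + h·f(x_n, y_n).
x=0.000000, y=-0.470000: f=-0.681500 → y ← -0.470000 + 0.24·(-0.681500) = -0.633560
x=0.240000, y=-0.633560: f=-0.680959 → y ← -0.633560 + 0.24·(-0.680959) = -0.796990
x=0.480000, y=-0.796990: f=-0.693857 → y ← -0.796990 + 0.24·(-0.693857) = -0.963516
x=0.720000, y=-0.963516: f=-0.737713 → y ← -0.963516 + 0.24·(-0.737713) = -1.140567
y(0.96) ≈ -1.1406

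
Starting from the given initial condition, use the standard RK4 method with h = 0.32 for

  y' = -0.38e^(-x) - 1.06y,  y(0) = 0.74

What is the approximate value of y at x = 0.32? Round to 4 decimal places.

RK4: k1 = f(x_n, y_n); k2 = f(x_n + h/2, y_n + (h/2)·k1); k3 = f(x_n + h/2, y_n + (h/2)·k2); k4 = f(x_n + h, y_n + h·k3); y_{n+1} = y_n + (h/6)·(k1 + 2k2 + 2k3 + k4).
x=0.000000, y=0.740000:
  k1 = f(0.000000, 0.740000) = -1.164400
  k2 = f(0.160000, 0.553696) = -0.910732
  k3 = f(0.160000, 0.594283) = -0.953754
  k4 = f(0.320000, 0.434799) = -0.736823
  y ← 0.740000 + (0.32/6)·(k1 + 2k2 + 2k3 + k4) = 0.439723
y(0.32) ≈ 0.4397

0.4397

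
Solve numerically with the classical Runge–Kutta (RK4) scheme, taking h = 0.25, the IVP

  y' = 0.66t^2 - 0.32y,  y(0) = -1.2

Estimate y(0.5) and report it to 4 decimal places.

RK4: k1 = f(t_n, y_n); k2 = f(t_n + h/2, y_n + (h/2)·k1); k3 = f(t_n + h/2, y_n + (h/2)·k2); k4 = f(t_n + h, y_n + h·k3); y_{n+1} = y_n + (h/6)·(k1 + 2k2 + 2k3 + k4).
t=0.000000, y=-1.200000:
  k1 = f(0.000000, -1.200000) = 0.384000
  k2 = f(0.125000, -1.152000) = 0.378952
  k3 = f(0.125000, -1.152631) = 0.379154
  k4 = f(0.250000, -1.105211) = 0.394918
  y ← -1.200000 + (0.25/6)·(k1 + 2k2 + 2k3 + k4) = -1.104370
t=0.250000, y=-1.104370:
  k1 = f(0.250000, -1.104370) = 0.394648
  k2 = f(0.375000, -1.055038) = 0.430425
  k3 = f(0.375000, -1.050566) = 0.428994
  k4 = f(0.500000, -0.997121) = 0.484079
  y ← -1.104370 + (0.25/6)·(k1 + 2k2 + 2k3 + k4) = -0.996138
y(0.5) ≈ -0.9961

-0.9961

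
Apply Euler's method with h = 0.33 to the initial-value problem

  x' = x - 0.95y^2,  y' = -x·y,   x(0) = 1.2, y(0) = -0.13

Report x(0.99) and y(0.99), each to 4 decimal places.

2.8108, -0.0113

Euler on (x,y): x_{n+1} = x_n + h·x', y_{n+1} = y_n + h·y'.
0.000000: (1.200000, -0.130000); f=(1.183945, 0.156000) → (1.590702, -0.078520)
0.330000: (1.590702, -0.078520); f=(1.584845, 0.124902) → (2.113701, -0.037302)
0.660000: (2.113701, -0.037302); f=(2.112379, 0.078846) → (2.810786, -0.011283)
(x(0.99), y(0.99)) ≈ (2.8108, -0.0113)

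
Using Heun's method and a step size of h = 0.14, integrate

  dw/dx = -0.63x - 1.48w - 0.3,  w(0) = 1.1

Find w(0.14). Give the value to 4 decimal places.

Heun: k1 = f(x_n, w_n); k2 = f(x_n + h, w_n + h·k1); w_{n+1} = w_n + (h/2)·(k1 + k2).
x=0.000000, w=1.100000:
  k1 = f(0.000000, 1.100000) = -1.928000
  k2 = f(0.140000, 0.830080) = -1.616718
  w ← 1.100000 + (0.14/2)·(-1.928000 + (-1.616718)) = 0.851870
w(0.14) ≈ 0.8519

0.8519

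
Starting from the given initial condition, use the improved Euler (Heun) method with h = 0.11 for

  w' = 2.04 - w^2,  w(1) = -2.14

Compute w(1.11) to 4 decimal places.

Heun: k1 = f(t_n, w_n); k2 = f(t_n + h, w_n + h·k1); w_{n+1} = w_n + (h/2)·(k1 + k2).
t=1.000000, w=-2.140000:
  k1 = f(1.000000, -2.140000) = -2.539600
  k2 = f(1.110000, -2.419356) = -3.813283
  w ← -2.140000 + (0.11/2)·(-2.539600 + (-3.813283)) = -2.489409
w(1.11) ≈ -2.4894

-2.4894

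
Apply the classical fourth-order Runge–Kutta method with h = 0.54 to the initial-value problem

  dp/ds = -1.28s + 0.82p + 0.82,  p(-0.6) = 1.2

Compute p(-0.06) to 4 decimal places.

RK4: k1 = f(s_n, p_n); k2 = f(s_n + h/2, p_n + (h/2)·k1); k3 = f(s_n + h/2, p_n + (h/2)·k2); k4 = f(s_n + h, p_n + h·k3); p_{n+1} = p_n + (h/6)·(k1 + 2k2 + 2k3 + k4).
s=-0.600000, p=1.200000:
  k1 = f(-0.600000, 1.200000) = 2.572000
  k2 = f(-0.330000, 1.894440) = 2.795841
  k3 = f(-0.330000, 1.954877) = 2.845399
  k4 = f(-0.060000, 2.736516) = 3.140743
  p ← 1.200000 + (0.54/6)·(k1 + 2k2 + 2k3 + k4) = 2.729570
p(-0.06) ≈ 2.7296

2.7296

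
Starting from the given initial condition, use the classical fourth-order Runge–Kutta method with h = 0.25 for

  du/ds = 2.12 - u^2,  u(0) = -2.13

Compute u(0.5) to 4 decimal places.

RK4: k1 = f(s_n, u_n); k2 = f(s_n + h/2, u_n + (h/2)·k1); k3 = f(s_n + h/2, u_n + (h/2)·k2); k4 = f(s_n + h, u_n + h·k3); u_{n+1} = u_n + (h/6)·(k1 + 2k2 + 2k3 + k4).
s=0.000000, u=-2.130000:
  k1 = f(0.000000, -2.130000) = -2.416900
  k2 = f(0.125000, -2.432112) = -3.795171
  k3 = f(0.125000, -2.604396) = -4.662881
  k4 = f(0.250000, -3.295720) = -8.741771
  u ← -2.130000 + (0.25/6)·(k1 + 2k2 + 2k3 + k4) = -3.299782
s=0.250000, u=-3.299782:
  k1 = f(0.250000, -3.299782) = -8.768563
  k2 = f(0.375000, -4.395853) = -17.203521
  k3 = f(0.375000, -5.450222) = -27.584924
  k4 = f(0.500000, -10.196013) = -101.838688
  u ← -3.299782 + (0.25/6)·(k1 + 2k2 + 2k3 + k4) = -11.640788
u(0.5) ≈ -11.6408

-11.6408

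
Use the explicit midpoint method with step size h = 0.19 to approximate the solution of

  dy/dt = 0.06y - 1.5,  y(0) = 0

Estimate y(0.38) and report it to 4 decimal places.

Midpoint: k1 = f(t_n, y_n); k2 = f(t_n + h/2, y_n + (h/2)·k1); y_{n+1} = y_n + h·k2.
t=0.000000, y=0.000000:
  k1 = f(0.000000, 0.000000) = -1.500000
  k2 = f(0.095000, -0.142500) = -1.508550
  y ← 0.000000 + 0.19·(-1.508550) = -0.286625
t=0.190000, y=-0.286625:
  k1 = f(0.190000, -0.286625) = -1.517197
  k2 = f(0.285000, -0.430758) = -1.525845
  y ← -0.286625 + 0.19·(-1.525845) = -0.576535
y(0.38) ≈ -0.5765

-0.5765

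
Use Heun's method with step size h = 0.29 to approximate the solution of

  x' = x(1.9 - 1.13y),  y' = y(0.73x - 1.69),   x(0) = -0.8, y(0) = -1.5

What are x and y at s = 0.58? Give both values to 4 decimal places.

-3.4891, -0.3867

Heun on (x,y): k1 = f(s_n, state_n); k2 = f(s_n + h, state_n + h·k1); state_{n+1} = state_n + (h/2)·(k1 + k2).
0.000000: (-0.800000, -1.500000)
  k1 = (-2.876000, 3.411000)
  predictor → (-1.634040, -0.510810)
  k2 = (-4.047869, 1.472588)
  → (-1.803961, -0.791880)
0.290000: (-1.803961, -0.791880)
  k1 = (-5.041754, 2.381096)
  predictor → (-3.266070, -0.101362)
  k2 = (-6.579624, 0.412971)
  → (-3.489061, -0.386740)
(x(0.58), y(0.58)) ≈ (-3.4891, -0.3867)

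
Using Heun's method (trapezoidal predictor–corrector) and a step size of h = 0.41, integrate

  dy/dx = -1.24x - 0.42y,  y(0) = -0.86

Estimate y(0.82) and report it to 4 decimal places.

Heun: k1 = f(x_n, y_n); k2 = f(x_n + h, y_n + h·k1); y_{n+1} = y_n + (h/2)·(k1 + k2).
x=0.000000, y=-0.860000:
  k1 = f(0.000000, -0.860000) = 0.361200
  k2 = f(0.410000, -0.711908) = -0.209399
  y ← -0.860000 + (0.41/2)·(0.361200 + (-0.209399)) = -0.828881
x=0.410000, y=-0.828881:
  k1 = f(0.410000, -0.828881) = -0.160270
  k2 = f(0.820000, -0.894591) = -0.641072
  y ← -0.828881 + (0.41/2)·(-0.160270 + (-0.641072)) = -0.993156
y(0.82) ≈ -0.9932

-0.9932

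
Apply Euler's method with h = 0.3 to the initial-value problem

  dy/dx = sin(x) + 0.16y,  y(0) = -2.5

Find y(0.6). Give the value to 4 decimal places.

-2.6571

Euler: y_{n+1} = y_n + h·f(x_n, y_n).
x=0.000000, y=-2.500000: f=-0.400000 → y ← -2.500000 + 0.3·(-0.400000) = -2.620000
x=0.300000, y=-2.620000: f=-0.123680 → y ← -2.620000 + 0.3·(-0.123680) = -2.657104
y(0.6) ≈ -2.6571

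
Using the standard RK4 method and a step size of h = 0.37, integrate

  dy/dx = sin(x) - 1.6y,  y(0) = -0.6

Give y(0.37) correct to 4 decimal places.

RK4: k1 = f(x_n, y_n); k2 = f(x_n + h/2, y_n + (h/2)·k1); k3 = f(x_n + h/2, y_n + (h/2)·k2); k4 = f(x_n + h, y_n + h·k3); y_{n+1} = y_n + (h/6)·(k1 + 2k2 + 2k3 + k4).
x=0.000000, y=-0.600000:
  k1 = f(0.000000, -0.600000) = 0.960000
  k2 = f(0.185000, -0.422400) = 0.859787
  k3 = f(0.185000, -0.440939) = 0.889450
  k4 = f(0.370000, -0.270904) = 0.795061
  y ← -0.600000 + (0.37/6)·(k1 + 2k2 + 2k3 + k4) = -0.276032
y(0.37) ≈ -0.2760

-0.2760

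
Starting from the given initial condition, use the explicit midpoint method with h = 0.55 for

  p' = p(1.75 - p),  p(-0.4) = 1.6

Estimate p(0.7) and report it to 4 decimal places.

1.7140

Midpoint: k1 = f(x_n, p_n); k2 = f(x_n + h/2, p_n + (h/2)·k1); p_{n+1} = p_n + h·k2.
x=-0.400000, p=1.600000:
  k1 = f(-0.400000, 1.600000) = 0.240000
  k2 = f(-0.125000, 1.666000) = 0.139944
  p ← 1.600000 + 0.55·0.139944 = 1.676969
x=0.150000, p=1.676969:
  k1 = f(0.150000, 1.676969) = 0.122470
  k2 = f(0.425000, 1.710649) = 0.067316
  p ← 1.676969 + 0.55·0.067316 = 1.713993
p(0.7) ≈ 1.7140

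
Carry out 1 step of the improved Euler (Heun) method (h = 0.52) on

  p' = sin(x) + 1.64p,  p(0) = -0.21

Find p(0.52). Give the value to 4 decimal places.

Heun: k1 = f(x_n, p_n); k2 = f(x_n + h, p_n + h·k1); p_{n+1} = p_n + (h/2)·(k1 + k2).
x=0.000000, p=-0.210000:
  k1 = f(0.000000, -0.210000) = -0.344400
  k2 = f(0.520000, -0.389088) = -0.141224
  p ← -0.210000 + (0.52/2)·(-0.344400 + (-0.141224)) = -0.336262
p(0.52) ≈ -0.3363

-0.3363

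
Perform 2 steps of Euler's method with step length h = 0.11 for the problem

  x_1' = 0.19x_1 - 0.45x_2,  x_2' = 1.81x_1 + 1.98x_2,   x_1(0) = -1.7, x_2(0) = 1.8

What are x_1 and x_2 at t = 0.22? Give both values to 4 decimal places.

Euler on (x_1,x_2): x_1_{n+1} = x_1_n + h·x_1', x_2_{n+1} = x_2_n + h·x_2'.
0.000000: (-1.700000, 1.800000); f=(-1.133000, 0.487000) → (-1.824630, 1.853570)
0.110000: (-1.824630, 1.853570); f=(-1.180786, 0.367488) → (-1.954516, 1.893994)
(x_1(0.22), x_2(0.22)) ≈ (-1.9545, 1.8940)

-1.9545, 1.8940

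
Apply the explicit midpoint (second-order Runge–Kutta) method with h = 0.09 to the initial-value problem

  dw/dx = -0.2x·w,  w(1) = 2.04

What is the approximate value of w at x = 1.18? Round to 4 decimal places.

Midpoint: k1 = f(x_n, w_n); k2 = f(x_n + h/2, w_n + (h/2)·k1); w_{n+1} = w_n + h·k2.
x=1.000000, w=2.040000:
  k1 = f(1.000000, 2.040000) = -0.408000
  k2 = f(1.045000, 2.021640) = -0.422523
  w ← 2.040000 + 0.09·(-0.422523) = 2.001973
x=1.090000, w=2.001973:
  k1 = f(1.090000, 2.001973) = -0.436430
  k2 = f(1.135000, 1.982334) = -0.449990
  w ← 2.001973 + 0.09·(-0.449990) = 1.961474
w(1.18) ≈ 1.9615

1.9615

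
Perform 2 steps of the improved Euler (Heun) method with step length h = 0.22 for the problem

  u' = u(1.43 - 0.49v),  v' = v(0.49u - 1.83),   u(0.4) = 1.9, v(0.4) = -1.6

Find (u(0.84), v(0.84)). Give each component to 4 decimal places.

Heun on (u,v): k1 = f(t_n, state_n); k2 = f(t_n + h, state_n + h·k1); state_{n+1} = state_n + (h/2)·(k1 + k2).
0.400000: (1.900000, -1.600000)
  k1 = (4.206600, 1.438400)
  predictor → (2.825452, -1.283552)
  k2 = (5.817437, 0.571859)
  → (3.002644, -1.378872)
0.620000: (3.002644, -1.378872)
  k1 = (6.322509, 0.494607)
  predictor → (4.393596, -1.270058)
  k2 = (9.017102, -0.410054)
  → (4.690001, -1.369571)
(u(0.84), v(0.84)) ≈ (4.6900, -1.3696)

4.6900, -1.3696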